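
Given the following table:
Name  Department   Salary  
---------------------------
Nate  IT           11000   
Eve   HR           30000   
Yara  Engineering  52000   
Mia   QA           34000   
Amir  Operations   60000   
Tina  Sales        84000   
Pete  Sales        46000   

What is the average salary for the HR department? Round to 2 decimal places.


HR department members:
  Eve: 30000
Sum = 30000
Count = 1
Average = 30000 / 1 = 30000.00

ANSWER: 30000.00


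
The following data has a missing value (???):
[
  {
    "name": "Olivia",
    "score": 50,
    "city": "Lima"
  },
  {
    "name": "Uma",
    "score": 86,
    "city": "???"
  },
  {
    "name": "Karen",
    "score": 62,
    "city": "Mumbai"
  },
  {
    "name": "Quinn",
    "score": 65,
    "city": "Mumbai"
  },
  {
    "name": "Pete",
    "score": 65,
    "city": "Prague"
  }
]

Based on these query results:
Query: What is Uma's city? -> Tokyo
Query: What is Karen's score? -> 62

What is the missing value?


The missing value is Uma's city
From query: Uma's city = Tokyo

ANSWER: Tokyo


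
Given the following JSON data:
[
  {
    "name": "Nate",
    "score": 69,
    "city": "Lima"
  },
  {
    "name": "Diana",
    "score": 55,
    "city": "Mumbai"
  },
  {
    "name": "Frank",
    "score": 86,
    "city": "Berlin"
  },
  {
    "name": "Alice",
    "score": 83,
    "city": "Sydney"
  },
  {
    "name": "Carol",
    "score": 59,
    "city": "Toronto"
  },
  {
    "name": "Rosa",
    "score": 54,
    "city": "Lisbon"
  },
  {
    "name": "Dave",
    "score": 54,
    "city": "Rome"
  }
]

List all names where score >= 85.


Filtering records where score >= 85:
  Nate (score=69) -> no
  Diana (score=55) -> no
  Frank (score=86) -> YES
  Alice (score=83) -> no
  Carol (score=59) -> no
  Rosa (score=54) -> no
  Dave (score=54) -> no


ANSWER: Frank


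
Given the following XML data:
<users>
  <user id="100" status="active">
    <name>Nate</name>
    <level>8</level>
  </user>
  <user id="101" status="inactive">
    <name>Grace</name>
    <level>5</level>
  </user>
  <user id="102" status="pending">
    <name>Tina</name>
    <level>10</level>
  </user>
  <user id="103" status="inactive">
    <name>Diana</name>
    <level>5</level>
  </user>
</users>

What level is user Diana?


Finding user: Diana
<level>5</level>

ANSWER: 5


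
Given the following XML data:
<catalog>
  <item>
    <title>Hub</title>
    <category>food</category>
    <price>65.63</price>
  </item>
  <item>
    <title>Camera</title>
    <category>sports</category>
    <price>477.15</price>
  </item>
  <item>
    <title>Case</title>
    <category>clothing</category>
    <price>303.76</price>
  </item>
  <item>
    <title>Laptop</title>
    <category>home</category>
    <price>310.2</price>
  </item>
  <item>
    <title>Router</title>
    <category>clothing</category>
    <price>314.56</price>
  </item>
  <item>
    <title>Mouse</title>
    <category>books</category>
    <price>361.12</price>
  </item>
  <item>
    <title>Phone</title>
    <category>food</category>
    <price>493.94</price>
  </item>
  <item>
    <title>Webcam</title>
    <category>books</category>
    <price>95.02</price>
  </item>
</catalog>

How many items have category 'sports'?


Scanning <item> elements for <category>sports</category>:
  Item 2: Camera -> MATCH
Count: 1

ANSWER: 1


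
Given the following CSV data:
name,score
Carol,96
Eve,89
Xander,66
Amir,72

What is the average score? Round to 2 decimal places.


Scores: 96, 89, 66, 72
Sum = 323
Count = 4
Average = 323 / 4 = 80.75

ANSWER: 80.75


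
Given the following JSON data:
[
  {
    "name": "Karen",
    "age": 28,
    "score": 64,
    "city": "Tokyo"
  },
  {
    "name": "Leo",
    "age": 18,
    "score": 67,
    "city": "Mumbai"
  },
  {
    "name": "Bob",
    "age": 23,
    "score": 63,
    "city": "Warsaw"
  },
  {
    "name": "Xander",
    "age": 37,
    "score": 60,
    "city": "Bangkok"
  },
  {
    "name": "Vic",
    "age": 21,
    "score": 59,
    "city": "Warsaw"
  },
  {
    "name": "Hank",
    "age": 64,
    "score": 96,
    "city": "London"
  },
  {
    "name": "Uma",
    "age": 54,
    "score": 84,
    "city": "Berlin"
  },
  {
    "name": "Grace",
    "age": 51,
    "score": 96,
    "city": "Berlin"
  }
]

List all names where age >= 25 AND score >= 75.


Checking both conditions:
  Karen (age=28, score=64) -> no
  Leo (age=18, score=67) -> no
  Bob (age=23, score=63) -> no
  Xander (age=37, score=60) -> no
  Vic (age=21, score=59) -> no
  Hank (age=64, score=96) -> YES
  Uma (age=54, score=84) -> YES
  Grace (age=51, score=96) -> YES


ANSWER: Hank, Uma, Grace


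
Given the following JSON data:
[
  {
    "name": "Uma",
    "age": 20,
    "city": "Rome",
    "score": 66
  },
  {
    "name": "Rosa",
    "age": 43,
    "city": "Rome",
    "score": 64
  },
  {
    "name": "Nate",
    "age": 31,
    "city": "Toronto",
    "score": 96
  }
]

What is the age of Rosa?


Looking up record where name = Rosa
Record index: 1
Field 'age' = 43

ANSWER: 43


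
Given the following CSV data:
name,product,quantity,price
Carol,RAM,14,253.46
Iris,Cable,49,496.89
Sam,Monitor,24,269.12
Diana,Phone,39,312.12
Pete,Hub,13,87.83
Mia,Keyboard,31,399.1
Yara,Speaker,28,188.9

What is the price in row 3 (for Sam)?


Row 3: Sam
Column 'price' = 269.12

ANSWER: 269.12


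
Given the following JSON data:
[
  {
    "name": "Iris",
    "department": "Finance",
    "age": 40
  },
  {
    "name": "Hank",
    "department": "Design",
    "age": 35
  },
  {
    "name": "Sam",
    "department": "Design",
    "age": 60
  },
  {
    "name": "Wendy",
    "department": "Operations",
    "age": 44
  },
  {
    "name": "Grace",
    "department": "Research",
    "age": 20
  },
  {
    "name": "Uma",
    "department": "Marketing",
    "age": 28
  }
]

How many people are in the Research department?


Scanning records for department = Research
  Record 4: Grace
Count: 1

ANSWER: 1


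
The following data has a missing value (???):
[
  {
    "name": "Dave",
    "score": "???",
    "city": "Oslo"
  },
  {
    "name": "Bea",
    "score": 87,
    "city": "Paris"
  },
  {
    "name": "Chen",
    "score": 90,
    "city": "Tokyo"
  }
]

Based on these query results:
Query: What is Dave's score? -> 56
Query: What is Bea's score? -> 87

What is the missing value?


The missing value is Dave's score
From query: Dave's score = 56

ANSWER: 56


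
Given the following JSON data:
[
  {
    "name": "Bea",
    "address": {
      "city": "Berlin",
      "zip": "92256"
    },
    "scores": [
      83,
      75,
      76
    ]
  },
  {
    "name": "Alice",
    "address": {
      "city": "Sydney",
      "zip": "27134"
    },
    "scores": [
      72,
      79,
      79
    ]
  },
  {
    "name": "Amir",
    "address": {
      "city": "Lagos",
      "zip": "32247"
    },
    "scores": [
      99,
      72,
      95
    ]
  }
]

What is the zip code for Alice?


Path: records[1].address.zip
Value: 27134

ANSWER: 27134


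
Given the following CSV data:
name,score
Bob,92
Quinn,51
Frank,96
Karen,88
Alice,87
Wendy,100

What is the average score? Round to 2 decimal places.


Scores: 92, 51, 96, 88, 87, 100
Sum = 514
Count = 6
Average = 514 / 6 = 85.67

ANSWER: 85.67


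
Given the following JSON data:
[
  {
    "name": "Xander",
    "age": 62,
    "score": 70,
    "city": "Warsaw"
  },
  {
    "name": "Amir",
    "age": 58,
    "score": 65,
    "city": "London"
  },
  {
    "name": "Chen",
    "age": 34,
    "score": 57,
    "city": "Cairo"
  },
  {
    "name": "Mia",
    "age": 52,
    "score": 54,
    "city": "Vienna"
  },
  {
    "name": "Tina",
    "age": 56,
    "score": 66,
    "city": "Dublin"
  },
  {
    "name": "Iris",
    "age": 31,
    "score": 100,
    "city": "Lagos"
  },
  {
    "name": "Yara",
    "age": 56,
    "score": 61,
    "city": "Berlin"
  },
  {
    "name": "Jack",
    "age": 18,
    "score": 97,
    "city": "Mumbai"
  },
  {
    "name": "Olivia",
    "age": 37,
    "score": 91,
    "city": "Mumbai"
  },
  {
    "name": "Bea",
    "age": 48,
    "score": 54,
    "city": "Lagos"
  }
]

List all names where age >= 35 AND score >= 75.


Checking both conditions:
  Xander (age=62, score=70) -> no
  Amir (age=58, score=65) -> no
  Chen (age=34, score=57) -> no
  Mia (age=52, score=54) -> no
  Tina (age=56, score=66) -> no
  Iris (age=31, score=100) -> no
  Yara (age=56, score=61) -> no
  Jack (age=18, score=97) -> no
  Olivia (age=37, score=91) -> YES
  Bea (age=48, score=54) -> no


ANSWER: Olivia


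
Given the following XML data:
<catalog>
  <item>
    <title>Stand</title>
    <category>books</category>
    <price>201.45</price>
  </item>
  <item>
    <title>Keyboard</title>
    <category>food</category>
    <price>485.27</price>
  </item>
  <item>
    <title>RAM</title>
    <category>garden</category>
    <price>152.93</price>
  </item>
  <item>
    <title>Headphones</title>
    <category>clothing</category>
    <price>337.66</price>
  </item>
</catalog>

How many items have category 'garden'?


Scanning <item> elements for <category>garden</category>:
  Item 3: RAM -> MATCH
Count: 1

ANSWER: 1


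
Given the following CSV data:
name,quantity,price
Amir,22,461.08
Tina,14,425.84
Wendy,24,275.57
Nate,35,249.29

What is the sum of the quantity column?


Values in 'quantity' column:
  Row 1: 22
  Row 2: 14
  Row 3: 24
  Row 4: 35
Sum = 22 + 14 + 24 + 35 = 95

ANSWER: 95


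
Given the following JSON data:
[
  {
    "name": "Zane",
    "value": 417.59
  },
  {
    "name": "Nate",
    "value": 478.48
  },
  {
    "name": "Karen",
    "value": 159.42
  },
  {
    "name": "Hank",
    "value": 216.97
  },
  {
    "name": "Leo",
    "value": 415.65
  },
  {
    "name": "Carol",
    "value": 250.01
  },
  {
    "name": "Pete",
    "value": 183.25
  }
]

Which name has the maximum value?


Comparing values:
  Zane: 417.59
  Nate: 478.48
  Karen: 159.42
  Hank: 216.97
  Leo: 415.65
  Carol: 250.01
  Pete: 183.25
Maximum: Nate (478.48)

ANSWER: Nate


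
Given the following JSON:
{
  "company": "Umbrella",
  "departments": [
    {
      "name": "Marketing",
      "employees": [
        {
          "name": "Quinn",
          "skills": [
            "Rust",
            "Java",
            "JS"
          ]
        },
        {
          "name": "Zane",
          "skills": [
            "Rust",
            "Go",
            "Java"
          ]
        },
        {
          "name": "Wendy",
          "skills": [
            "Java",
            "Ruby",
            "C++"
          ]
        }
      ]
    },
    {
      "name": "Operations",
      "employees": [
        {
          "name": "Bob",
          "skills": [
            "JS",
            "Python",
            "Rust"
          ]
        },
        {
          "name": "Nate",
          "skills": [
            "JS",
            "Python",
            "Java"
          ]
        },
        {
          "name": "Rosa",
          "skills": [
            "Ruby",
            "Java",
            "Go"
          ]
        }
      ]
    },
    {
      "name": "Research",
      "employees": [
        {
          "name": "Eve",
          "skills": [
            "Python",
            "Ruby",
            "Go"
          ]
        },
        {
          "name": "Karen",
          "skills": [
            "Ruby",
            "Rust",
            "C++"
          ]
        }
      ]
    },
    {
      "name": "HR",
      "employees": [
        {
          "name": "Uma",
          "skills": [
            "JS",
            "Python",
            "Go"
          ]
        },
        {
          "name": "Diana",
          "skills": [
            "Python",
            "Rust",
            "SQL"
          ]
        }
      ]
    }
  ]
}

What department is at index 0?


Path: departments[0].name
Value: Marketing

ANSWER: Marketing


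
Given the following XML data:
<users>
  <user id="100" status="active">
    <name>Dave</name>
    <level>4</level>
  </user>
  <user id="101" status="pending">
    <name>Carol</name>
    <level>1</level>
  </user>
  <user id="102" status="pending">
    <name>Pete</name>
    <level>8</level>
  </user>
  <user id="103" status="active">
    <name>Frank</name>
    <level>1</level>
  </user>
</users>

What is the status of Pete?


Finding user with name = Pete
user id="102" status="pending"

ANSWER: pending


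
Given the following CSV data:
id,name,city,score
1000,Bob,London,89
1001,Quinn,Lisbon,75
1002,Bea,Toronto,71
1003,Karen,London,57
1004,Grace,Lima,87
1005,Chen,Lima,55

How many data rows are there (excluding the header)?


Counting rows (excluding header):
Header: id,name,city,score
Data rows: 6

ANSWER: 6


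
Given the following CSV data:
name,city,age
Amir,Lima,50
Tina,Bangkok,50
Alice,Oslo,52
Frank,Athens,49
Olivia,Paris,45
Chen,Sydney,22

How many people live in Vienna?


Scanning city column for 'Vienna':
Total matches: 0

ANSWER: 0


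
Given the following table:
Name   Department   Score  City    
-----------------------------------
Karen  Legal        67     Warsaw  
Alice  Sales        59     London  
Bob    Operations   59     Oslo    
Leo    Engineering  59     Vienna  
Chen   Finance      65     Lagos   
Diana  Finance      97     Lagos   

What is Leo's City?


Row 4: Leo
City = Vienna

ANSWER: Vienna


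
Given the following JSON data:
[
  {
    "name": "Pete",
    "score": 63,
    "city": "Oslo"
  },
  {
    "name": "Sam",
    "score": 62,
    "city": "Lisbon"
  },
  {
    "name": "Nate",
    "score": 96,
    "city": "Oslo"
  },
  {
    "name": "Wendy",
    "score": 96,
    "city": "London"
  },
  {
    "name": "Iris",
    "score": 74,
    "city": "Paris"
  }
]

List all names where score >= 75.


Filtering records where score >= 75:
  Pete (score=63) -> no
  Sam (score=62) -> no
  Nate (score=96) -> YES
  Wendy (score=96) -> YES
  Iris (score=74) -> no


ANSWER: Nate, Wendy


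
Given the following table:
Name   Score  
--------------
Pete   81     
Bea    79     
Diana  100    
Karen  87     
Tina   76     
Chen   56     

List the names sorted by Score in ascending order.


Sorting by Score (ascending):
  Chen: 56
  Tina: 76
  Bea: 79
  Pete: 81
  Karen: 87
  Diana: 100


ANSWER: Chen, Tina, Bea, Pete, Karen, Diana


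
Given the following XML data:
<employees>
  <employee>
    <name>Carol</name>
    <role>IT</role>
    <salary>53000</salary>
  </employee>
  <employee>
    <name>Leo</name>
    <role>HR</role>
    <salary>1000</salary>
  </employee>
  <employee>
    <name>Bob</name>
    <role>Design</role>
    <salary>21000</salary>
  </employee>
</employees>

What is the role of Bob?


Searching for <employee> with <name>Bob</name>
Found at position 3
<role>Design</role>

ANSWER: Design


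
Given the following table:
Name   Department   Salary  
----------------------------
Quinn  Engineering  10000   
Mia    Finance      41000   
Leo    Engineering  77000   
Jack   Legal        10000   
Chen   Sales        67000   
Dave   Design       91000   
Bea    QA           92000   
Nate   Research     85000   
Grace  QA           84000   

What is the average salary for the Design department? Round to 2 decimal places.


Design department members:
  Dave: 91000
Sum = 91000
Count = 1
Average = 91000 / 1 = 91000.00

ANSWER: 91000.00


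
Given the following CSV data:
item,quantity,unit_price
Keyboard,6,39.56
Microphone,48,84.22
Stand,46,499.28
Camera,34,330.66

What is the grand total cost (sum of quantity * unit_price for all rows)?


Computing row totals:
  Keyboard: 6 * 39.56 = 237.36
  Microphone: 48 * 84.22 = 4042.56
  Stand: 46 * 499.28 = 22966.88
  Camera: 34 * 330.66 = 11242.44
Grand total = 237.36 + 4042.56 + 22966.88 + 11242.44 = 38489.24

ANSWER: 38489.24


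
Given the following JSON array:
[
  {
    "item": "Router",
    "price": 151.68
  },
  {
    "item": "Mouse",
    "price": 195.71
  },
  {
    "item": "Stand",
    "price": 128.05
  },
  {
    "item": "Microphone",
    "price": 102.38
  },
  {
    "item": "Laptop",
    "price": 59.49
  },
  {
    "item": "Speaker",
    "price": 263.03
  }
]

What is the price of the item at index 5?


Array index 5 -> Speaker
price = 263.03

ANSWER: 263.03


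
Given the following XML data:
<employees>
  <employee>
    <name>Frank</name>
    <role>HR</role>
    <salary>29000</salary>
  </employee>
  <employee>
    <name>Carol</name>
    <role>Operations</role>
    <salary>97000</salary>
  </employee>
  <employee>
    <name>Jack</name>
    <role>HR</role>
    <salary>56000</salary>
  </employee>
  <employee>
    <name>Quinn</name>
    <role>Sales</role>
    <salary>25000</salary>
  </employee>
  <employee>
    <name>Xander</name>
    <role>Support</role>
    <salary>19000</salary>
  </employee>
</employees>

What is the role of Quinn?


Searching for <employee> with <name>Quinn</name>
Found at position 4
<role>Sales</role>

ANSWER: Sales


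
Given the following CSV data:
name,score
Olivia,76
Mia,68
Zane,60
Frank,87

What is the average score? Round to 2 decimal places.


Scores: 76, 68, 60, 87
Sum = 291
Count = 4
Average = 291 / 4 = 72.75

ANSWER: 72.75


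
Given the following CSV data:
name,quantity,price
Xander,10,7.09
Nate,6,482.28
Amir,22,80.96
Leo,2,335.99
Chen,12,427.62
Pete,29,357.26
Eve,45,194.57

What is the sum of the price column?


Values in 'price' column:
  Row 1: 7.09
  Row 2: 482.28
  Row 3: 80.96
  Row 4: 335.99
  Row 5: 427.62
  Row 6: 357.26
  Row 7: 194.57
Sum = 7.09 + 482.28 + 80.96 + 335.99 + 427.62 + 357.26 + 194.57 = 1885.77

ANSWER: 1885.77


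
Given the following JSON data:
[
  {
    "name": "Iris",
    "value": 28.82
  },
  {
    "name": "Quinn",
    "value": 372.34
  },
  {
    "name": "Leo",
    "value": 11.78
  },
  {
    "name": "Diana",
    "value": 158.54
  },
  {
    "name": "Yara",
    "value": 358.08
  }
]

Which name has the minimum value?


Comparing values:
  Iris: 28.82
  Quinn: 372.34
  Leo: 11.78
  Diana: 158.54
  Yara: 358.08
Minimum: Leo (11.78)

ANSWER: Leo


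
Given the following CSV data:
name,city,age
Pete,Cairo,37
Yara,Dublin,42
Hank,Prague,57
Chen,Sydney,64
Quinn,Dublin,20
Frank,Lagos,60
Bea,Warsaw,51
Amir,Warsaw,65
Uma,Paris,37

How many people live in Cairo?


Scanning city column for 'Cairo':
  Row 1: Pete -> MATCH
Total matches: 1

ANSWER: 1


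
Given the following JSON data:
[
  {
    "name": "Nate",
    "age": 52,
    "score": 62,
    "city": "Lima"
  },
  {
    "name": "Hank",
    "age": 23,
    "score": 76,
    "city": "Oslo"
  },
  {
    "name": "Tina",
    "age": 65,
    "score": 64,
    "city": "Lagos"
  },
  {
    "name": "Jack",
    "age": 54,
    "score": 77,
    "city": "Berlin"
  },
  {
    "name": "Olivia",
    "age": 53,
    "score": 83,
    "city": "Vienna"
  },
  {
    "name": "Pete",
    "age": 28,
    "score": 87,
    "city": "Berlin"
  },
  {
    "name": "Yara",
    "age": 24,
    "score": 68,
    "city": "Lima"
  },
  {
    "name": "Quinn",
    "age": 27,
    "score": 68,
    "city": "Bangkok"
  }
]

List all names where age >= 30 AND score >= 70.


Checking both conditions:
  Nate (age=52, score=62) -> no
  Hank (age=23, score=76) -> no
  Tina (age=65, score=64) -> no
  Jack (age=54, score=77) -> YES
  Olivia (age=53, score=83) -> YES
  Pete (age=28, score=87) -> no
  Yara (age=24, score=68) -> no
  Quinn (age=27, score=68) -> no


ANSWER: Jack, Olivia


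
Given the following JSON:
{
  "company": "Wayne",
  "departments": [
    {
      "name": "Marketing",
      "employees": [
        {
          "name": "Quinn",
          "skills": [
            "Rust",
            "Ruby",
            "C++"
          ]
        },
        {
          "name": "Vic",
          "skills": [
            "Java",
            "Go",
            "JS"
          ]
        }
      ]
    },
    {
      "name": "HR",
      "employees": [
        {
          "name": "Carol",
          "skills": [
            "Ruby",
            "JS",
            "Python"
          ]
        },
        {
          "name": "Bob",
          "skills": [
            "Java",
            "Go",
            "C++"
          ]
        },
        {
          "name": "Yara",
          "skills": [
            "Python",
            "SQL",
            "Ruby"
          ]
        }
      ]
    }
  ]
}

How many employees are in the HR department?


Path: departments[1].employees
Count: 3

ANSWER: 3


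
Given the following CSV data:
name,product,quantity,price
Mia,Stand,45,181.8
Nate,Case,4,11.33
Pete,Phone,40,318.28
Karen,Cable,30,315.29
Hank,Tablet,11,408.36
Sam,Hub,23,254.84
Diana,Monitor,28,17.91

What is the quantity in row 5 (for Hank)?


Row 5: Hank
Column 'quantity' = 11

ANSWER: 11


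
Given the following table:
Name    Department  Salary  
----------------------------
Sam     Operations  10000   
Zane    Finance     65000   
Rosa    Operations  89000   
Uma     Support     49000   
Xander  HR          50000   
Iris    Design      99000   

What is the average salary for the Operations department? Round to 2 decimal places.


Operations department members:
  Sam: 10000
  Rosa: 89000
Sum = 99000
Count = 2
Average = 99000 / 2 = 49500.00

ANSWER: 49500.00


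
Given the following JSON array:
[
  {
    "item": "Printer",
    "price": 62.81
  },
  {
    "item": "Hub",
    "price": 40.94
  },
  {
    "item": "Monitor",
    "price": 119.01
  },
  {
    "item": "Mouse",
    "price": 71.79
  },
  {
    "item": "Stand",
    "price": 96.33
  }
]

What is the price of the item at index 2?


Array index 2 -> Monitor
price = 119.01

ANSWER: 119.01


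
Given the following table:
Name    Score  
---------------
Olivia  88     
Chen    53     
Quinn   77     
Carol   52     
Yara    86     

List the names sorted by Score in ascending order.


Sorting by Score (ascending):
  Carol: 52
  Chen: 53
  Quinn: 77
  Yara: 86
  Olivia: 88


ANSWER: Carol, Chen, Quinn, Yara, Olivia


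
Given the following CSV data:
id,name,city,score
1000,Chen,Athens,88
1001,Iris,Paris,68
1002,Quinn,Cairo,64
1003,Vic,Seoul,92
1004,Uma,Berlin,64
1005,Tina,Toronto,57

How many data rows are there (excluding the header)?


Counting rows (excluding header):
Header: id,name,city,score
Data rows: 6

ANSWER: 6


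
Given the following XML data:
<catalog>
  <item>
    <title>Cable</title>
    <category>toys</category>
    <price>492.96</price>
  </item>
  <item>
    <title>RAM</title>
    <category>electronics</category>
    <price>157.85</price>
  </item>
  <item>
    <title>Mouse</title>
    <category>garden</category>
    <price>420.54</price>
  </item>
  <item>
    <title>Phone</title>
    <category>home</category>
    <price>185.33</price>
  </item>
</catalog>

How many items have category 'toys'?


Scanning <item> elements for <category>toys</category>:
  Item 1: Cable -> MATCH
Count: 1

ANSWER: 1


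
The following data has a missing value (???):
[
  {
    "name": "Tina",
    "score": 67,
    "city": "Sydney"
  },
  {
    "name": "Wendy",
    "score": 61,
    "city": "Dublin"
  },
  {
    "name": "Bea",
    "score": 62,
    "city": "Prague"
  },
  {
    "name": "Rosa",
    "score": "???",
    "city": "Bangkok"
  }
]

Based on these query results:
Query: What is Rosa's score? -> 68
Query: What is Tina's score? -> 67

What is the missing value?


The missing value is Rosa's score
From query: Rosa's score = 68

ANSWER: 68


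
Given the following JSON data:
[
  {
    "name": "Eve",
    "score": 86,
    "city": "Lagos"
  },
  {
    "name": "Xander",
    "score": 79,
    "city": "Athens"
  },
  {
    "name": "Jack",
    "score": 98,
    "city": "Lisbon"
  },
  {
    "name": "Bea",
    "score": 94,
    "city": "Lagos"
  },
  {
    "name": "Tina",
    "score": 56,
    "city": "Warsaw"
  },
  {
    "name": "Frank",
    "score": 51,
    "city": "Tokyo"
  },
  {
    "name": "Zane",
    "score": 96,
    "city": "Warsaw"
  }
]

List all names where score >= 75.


Filtering records where score >= 75:
  Eve (score=86) -> YES
  Xander (score=79) -> YES
  Jack (score=98) -> YES
  Bea (score=94) -> YES
  Tina (score=56) -> no
  Frank (score=51) -> no
  Zane (score=96) -> YES


ANSWER: Eve, Xander, Jack, Bea, Zane


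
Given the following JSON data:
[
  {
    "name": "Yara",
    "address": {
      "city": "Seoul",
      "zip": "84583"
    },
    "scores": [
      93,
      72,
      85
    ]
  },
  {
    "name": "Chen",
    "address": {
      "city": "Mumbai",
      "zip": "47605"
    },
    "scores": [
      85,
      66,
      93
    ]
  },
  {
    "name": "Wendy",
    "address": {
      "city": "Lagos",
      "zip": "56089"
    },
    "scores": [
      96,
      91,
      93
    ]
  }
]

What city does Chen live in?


Path: records[1].address.city
Value: Mumbai

ANSWER: Mumbai


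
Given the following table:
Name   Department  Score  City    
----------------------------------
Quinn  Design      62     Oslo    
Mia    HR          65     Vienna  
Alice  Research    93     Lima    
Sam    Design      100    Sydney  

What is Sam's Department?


Row 4: Sam
Department = Design

ANSWER: Design


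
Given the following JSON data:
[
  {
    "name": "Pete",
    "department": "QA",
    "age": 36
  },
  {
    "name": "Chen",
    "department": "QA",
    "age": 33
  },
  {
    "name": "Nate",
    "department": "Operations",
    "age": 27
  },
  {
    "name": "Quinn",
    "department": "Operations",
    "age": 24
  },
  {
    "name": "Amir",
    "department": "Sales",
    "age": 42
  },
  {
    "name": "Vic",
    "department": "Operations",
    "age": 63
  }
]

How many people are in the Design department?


Scanning records for department = Design
  No matches found
Count: 0

ANSWER: 0


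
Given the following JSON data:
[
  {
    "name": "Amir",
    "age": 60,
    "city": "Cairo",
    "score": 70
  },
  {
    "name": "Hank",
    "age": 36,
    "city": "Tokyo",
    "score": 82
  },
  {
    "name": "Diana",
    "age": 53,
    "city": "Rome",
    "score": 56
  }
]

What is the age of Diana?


Looking up record where name = Diana
Record index: 2
Field 'age' = 53

ANSWER: 53


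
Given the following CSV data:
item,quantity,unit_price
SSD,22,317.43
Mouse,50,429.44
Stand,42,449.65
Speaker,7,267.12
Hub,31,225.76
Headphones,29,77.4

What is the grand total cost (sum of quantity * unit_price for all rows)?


Computing row totals:
  SSD: 22 * 317.43 = 6983.46
  Mouse: 50 * 429.44 = 21472.0
  Stand: 42 * 449.65 = 18885.3
  Speaker: 7 * 267.12 = 1869.84
  Hub: 31 * 225.76 = 6998.56
  Headphones: 29 * 77.4 = 2244.6
Grand total = 6983.46 + 21472.0 + 18885.3 + 1869.84 + 6998.56 + 2244.6 = 58453.76

ANSWER: 58453.76


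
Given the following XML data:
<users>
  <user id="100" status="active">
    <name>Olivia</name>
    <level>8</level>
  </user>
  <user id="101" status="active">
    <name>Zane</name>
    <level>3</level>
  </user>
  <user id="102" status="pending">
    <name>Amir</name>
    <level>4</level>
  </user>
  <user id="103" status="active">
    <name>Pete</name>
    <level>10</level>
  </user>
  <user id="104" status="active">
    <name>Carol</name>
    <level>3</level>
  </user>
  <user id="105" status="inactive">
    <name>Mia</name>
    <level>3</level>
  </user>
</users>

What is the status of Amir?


Finding user with name = Amir
user id="102" status="pending"

ANSWER: pending


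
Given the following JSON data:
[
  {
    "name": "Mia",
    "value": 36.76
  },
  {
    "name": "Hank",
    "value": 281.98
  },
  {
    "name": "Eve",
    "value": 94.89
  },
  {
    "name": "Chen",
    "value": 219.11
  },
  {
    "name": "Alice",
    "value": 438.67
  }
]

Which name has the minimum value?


Comparing values:
  Mia: 36.76
  Hank: 281.98
  Eve: 94.89
  Chen: 219.11
  Alice: 438.67
Minimum: Mia (36.76)

ANSWER: Mia


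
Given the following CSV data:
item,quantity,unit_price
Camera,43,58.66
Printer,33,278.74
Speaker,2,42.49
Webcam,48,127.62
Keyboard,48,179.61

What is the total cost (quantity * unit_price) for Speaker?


Row: Speaker
quantity = 2
unit_price = 42.49
total = 2 * 42.49 = 84.98

ANSWER: 84.98


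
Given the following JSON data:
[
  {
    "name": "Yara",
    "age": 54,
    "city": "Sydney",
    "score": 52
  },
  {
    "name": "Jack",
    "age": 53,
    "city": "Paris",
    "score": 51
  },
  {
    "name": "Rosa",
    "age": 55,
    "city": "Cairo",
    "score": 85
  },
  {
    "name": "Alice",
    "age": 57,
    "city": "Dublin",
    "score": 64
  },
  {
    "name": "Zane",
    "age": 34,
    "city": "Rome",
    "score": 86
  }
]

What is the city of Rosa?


Looking up record where name = Rosa
Record index: 2
Field 'city' = Cairo

ANSWER: Cairo


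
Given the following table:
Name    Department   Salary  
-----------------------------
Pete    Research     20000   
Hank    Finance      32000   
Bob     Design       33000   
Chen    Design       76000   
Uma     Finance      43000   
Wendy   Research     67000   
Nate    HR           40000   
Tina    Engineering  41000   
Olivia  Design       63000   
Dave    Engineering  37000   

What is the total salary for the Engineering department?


Engineering department members:
  Tina: 41000
  Dave: 37000
Total = 41000 + 37000 = 78000

ANSWER: 78000


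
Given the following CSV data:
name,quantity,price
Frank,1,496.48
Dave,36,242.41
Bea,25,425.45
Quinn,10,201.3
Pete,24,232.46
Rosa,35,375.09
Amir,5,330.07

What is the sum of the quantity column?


Values in 'quantity' column:
  Row 1: 1
  Row 2: 36
  Row 3: 25
  Row 4: 10
  Row 5: 24
  Row 6: 35
  Row 7: 5
Sum = 1 + 36 + 25 + 10 + 24 + 35 + 5 = 136

ANSWER: 136


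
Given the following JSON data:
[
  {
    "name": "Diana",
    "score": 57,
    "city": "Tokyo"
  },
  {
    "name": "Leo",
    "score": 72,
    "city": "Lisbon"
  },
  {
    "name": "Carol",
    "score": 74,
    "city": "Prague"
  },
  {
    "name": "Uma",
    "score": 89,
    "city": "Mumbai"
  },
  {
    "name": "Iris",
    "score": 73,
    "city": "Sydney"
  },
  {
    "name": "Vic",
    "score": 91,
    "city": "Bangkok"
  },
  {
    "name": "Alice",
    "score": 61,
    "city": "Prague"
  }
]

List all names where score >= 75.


Filtering records where score >= 75:
  Diana (score=57) -> no
  Leo (score=72) -> no
  Carol (score=74) -> no
  Uma (score=89) -> YES
  Iris (score=73) -> no
  Vic (score=91) -> YES
  Alice (score=61) -> no


ANSWER: Uma, Vic


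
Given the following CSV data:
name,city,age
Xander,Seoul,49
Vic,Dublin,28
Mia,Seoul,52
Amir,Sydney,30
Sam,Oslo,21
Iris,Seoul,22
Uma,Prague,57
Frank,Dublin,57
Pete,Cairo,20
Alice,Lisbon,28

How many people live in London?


Scanning city column for 'London':
Total matches: 0

ANSWER: 0


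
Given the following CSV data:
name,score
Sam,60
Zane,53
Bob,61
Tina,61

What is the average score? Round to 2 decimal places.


Scores: 60, 53, 61, 61
Sum = 235
Count = 4
Average = 235 / 4 = 58.75

ANSWER: 58.75


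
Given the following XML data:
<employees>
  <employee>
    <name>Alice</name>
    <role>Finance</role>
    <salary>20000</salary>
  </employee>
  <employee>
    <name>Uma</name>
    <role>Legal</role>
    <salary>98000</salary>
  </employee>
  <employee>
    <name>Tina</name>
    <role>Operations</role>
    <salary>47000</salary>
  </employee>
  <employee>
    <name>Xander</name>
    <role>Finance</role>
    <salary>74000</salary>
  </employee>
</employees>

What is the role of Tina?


Searching for <employee> with <name>Tina</name>
Found at position 3
<role>Operations</role>

ANSWER: Operations


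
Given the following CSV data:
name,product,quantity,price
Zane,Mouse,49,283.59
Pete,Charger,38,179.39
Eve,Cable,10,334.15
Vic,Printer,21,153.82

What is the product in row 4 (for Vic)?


Row 4: Vic
Column 'product' = Printer

ANSWER: Printer


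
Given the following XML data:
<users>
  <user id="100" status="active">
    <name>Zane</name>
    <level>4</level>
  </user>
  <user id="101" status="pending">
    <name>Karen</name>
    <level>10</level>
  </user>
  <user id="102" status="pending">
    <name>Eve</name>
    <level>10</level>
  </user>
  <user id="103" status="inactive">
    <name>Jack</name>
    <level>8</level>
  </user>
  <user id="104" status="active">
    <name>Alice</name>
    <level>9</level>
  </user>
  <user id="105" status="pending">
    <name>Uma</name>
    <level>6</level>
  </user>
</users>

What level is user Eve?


Finding user: Eve
<level>10</level>

ANSWER: 10


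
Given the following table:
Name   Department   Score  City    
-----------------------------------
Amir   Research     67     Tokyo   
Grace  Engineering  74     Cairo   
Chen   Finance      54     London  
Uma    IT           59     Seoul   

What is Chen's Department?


Row 3: Chen
Department = Finance

ANSWER: Finance


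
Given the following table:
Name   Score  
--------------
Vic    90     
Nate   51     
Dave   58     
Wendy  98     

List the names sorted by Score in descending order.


Sorting by Score (descending):
  Wendy: 98
  Vic: 90
  Dave: 58
  Nate: 51


ANSWER: Wendy, Vic, Dave, Nate


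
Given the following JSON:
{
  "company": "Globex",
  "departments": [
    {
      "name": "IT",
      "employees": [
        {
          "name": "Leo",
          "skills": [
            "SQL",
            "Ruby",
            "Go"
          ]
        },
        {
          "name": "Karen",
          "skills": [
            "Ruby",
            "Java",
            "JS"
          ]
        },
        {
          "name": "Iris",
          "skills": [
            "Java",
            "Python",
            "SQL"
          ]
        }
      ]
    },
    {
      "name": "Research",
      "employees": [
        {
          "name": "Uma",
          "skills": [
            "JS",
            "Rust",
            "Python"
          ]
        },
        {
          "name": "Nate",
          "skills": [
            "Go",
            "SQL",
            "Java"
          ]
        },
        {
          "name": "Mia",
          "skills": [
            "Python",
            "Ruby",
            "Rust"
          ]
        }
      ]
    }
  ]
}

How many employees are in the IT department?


Path: departments[0].employees
Count: 3

ANSWER: 3


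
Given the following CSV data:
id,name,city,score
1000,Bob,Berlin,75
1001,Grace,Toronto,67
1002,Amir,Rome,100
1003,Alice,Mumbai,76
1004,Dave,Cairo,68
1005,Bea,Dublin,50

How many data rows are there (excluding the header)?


Counting rows (excluding header):
Header: id,name,city,score
Data rows: 6

ANSWER: 6


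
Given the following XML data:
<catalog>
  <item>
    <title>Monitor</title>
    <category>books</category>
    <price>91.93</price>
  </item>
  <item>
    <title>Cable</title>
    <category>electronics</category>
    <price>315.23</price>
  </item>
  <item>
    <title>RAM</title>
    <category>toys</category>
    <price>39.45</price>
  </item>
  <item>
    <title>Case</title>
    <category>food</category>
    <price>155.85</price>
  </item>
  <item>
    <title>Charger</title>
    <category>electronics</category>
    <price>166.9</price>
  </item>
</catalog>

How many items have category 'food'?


Scanning <item> elements for <category>food</category>:
  Item 4: Case -> MATCH
Count: 1

ANSWER: 1


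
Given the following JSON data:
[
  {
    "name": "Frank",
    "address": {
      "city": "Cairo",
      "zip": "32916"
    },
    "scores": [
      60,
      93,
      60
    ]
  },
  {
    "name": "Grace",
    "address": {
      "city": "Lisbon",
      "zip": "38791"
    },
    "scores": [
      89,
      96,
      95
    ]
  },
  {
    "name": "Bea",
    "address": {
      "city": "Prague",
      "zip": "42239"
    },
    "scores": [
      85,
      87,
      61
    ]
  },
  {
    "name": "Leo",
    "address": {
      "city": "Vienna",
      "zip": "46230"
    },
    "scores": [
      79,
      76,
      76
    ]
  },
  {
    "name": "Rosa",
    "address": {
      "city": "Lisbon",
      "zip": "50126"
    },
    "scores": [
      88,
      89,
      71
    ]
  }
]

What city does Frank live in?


Path: records[0].address.city
Value: Cairo

ANSWER: Cairo


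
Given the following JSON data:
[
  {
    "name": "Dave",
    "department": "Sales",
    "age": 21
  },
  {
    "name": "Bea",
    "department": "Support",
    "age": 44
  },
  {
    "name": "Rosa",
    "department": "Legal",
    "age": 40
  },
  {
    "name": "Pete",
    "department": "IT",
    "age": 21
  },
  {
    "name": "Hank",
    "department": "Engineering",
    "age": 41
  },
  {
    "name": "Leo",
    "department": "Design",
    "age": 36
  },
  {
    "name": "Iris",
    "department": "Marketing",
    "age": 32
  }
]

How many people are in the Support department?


Scanning records for department = Support
  Record 1: Bea
Count: 1

ANSWER: 1


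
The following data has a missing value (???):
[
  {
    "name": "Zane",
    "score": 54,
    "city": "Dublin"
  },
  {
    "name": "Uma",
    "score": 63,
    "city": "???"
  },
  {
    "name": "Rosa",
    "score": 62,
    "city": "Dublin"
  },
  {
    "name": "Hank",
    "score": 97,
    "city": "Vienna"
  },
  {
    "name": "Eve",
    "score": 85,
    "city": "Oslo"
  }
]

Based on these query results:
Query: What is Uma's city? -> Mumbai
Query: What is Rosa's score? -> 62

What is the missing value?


The missing value is Uma's city
From query: Uma's city = Mumbai

ANSWER: Mumbai


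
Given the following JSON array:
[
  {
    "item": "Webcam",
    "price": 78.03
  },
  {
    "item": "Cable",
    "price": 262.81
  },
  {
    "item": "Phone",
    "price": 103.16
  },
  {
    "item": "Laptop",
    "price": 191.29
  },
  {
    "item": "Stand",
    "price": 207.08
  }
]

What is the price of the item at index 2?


Array index 2 -> Phone
price = 103.16

ANSWER: 103.16


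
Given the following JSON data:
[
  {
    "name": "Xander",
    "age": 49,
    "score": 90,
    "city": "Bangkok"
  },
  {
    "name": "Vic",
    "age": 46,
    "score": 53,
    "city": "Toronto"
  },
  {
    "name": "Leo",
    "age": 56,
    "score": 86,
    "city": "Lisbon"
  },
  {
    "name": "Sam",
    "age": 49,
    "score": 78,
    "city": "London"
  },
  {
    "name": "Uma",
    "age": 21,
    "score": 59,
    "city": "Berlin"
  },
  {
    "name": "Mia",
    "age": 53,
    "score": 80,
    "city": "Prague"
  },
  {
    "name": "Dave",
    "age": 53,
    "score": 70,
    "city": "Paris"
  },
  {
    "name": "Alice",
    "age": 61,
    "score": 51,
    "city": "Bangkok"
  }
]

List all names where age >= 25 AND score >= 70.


Checking both conditions:
  Xander (age=49, score=90) -> YES
  Vic (age=46, score=53) -> no
  Leo (age=56, score=86) -> YES
  Sam (age=49, score=78) -> YES
  Uma (age=21, score=59) -> no
  Mia (age=53, score=80) -> YES
  Dave (age=53, score=70) -> YES
  Alice (age=61, score=51) -> no


ANSWER: Xander, Leo, Sam, Mia, Dave


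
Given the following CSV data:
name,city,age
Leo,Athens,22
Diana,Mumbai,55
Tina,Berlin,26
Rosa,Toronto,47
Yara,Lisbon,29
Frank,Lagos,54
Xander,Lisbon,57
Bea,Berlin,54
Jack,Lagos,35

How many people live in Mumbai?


Scanning city column for 'Mumbai':
  Row 2: Diana -> MATCH
Total matches: 1

ANSWER: 1


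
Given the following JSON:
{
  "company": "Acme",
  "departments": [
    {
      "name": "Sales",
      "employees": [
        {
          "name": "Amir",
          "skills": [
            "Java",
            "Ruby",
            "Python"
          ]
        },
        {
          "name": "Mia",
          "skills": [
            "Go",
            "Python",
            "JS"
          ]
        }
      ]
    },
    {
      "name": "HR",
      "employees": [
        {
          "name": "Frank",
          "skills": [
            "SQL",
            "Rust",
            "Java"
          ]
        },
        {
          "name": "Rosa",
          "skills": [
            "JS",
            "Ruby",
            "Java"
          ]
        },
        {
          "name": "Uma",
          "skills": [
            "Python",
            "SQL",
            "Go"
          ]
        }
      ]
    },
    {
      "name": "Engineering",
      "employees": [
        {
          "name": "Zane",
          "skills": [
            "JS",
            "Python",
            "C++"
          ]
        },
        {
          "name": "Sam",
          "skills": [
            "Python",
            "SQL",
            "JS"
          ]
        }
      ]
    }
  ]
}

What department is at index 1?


Path: departments[1].name
Value: HR

ANSWER: HR
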